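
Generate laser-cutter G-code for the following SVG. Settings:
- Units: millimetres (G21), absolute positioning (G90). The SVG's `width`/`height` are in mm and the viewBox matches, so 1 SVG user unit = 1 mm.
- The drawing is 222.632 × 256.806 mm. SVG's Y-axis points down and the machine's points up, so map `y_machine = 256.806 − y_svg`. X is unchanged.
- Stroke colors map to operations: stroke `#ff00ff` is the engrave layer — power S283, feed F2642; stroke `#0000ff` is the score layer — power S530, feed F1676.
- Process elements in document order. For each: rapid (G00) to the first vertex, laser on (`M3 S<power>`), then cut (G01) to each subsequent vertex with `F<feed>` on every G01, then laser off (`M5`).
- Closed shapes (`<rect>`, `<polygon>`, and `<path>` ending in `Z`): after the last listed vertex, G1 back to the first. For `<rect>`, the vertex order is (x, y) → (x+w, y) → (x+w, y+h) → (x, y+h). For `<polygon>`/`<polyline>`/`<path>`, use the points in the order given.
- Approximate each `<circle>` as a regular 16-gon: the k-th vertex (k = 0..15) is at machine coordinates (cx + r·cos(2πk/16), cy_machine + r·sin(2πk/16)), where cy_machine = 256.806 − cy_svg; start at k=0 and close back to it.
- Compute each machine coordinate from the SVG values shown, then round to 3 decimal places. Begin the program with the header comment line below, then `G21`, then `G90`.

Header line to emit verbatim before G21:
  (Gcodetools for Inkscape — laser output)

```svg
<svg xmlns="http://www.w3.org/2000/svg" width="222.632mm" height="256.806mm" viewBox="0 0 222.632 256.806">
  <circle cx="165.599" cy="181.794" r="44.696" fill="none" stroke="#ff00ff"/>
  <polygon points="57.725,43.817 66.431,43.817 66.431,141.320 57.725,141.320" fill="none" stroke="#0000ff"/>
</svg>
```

(Gcodetools for Inkscape — laser output)
G21
G90
G00 X210.295 Y75.012
M3 S283
G01 X206.893 Y92.116 F2642
G01 X197.204 Y106.617 F2642
G01 X182.703 Y116.306 F2642
G01 X165.599 Y119.708 F2642
G01 X148.495 Y116.306 F2642
G01 X133.994 Y106.617 F2642
G01 X124.305 Y92.116 F2642
G01 X120.903 Y75.012 F2642
G01 X124.305 Y57.908 F2642
G01 X133.994 Y43.407 F2642
G01 X148.495 Y33.718 F2642
G01 X165.599 Y30.316 F2642
G01 X182.703 Y33.718 F2642
G01 X197.204 Y43.407 F2642
G01 X206.893 Y57.908 F2642
G01 X210.295 Y75.012 F2642
M5
G00 X57.725 Y212.989
M3 S530
G01 X66.431 Y212.989 F1676
G01 X66.431 Y115.486 F1676
G01 X57.725 Y115.486 F1676
G01 X57.725 Y212.989 F1676
M5

1 u = 1 mm; y_m = 256.806 − y.

[1] `<circle>` circle, #ff00ff→engrave S283 F2642: (210.295,75.012) → (206.893,92.116) → (197.204,106.617) → (182.703,116.306) → (165.599,119.708) → (148.495,116.306) → (133.994,106.617) → (124.305,92.116) → (120.903,75.012) → (124.305,57.908) → (133.994,43.407) → (148.495,33.718) → (165.599,30.316) → (182.703,33.718) → (197.204,43.407) → (206.893,57.908) → (210.295,75.012) (closed)

[2] `<polygon>` rectangle, #0000ff→score S530 F1676: (57.725,212.989) → (66.431,212.989) → (66.431,115.486) → (57.725,115.486) → (57.725,212.989) (closed)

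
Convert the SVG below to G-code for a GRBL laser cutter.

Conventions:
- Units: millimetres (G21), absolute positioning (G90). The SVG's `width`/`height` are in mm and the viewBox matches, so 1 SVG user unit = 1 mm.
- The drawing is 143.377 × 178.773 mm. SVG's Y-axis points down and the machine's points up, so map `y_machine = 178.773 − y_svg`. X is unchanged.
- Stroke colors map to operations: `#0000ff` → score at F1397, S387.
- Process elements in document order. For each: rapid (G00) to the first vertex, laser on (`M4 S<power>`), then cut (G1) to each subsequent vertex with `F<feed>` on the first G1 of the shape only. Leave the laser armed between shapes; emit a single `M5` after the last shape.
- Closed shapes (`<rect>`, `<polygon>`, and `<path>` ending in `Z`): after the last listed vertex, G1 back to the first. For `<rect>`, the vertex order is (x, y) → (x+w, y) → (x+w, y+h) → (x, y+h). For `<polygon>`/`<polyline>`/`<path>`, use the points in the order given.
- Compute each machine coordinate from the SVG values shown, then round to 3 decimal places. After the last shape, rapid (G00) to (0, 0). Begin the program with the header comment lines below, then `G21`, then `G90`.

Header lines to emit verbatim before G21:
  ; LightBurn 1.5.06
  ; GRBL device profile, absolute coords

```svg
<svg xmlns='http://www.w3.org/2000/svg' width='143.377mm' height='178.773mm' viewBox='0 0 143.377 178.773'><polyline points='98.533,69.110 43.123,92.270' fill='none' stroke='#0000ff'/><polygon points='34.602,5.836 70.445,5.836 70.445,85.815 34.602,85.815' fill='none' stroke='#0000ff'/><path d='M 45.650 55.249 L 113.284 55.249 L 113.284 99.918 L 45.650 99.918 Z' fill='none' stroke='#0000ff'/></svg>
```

; LightBurn 1.5.06
; GRBL device profile, absolute coords
G21
G90
G00 X98.533 Y109.663
M4 S387
G1 X43.123 Y86.503 F1397
G00 X34.602 Y172.937
M4 S387
G1 X70.445 Y172.937 F1397
G1 X70.445 Y92.958
G1 X34.602 Y92.958
G1 X34.602 Y172.937
G00 X45.650 Y123.524
M4 S387
G1 X113.284 Y123.524 F1397
G1 X113.284 Y78.855
G1 X45.650 Y78.855
G1 X45.650 Y123.524
M5
G00 X0.000 Y0.000

1 u = 1 mm; y_m = 178.773 − y.

[1] `<polyline>` line segment, #0000ff→score S387 F1397: (98.533,109.663) → (43.123,86.503)

[2] `<polygon>` rectangle, #0000ff→score S387 F1397: (34.602,172.937) → (70.445,172.937) → (70.445,92.958) → (34.602,92.958) → (34.602,172.937) (closed)

[3] `<path>` rectangle, #0000ff→score S387 F1397: (45.650,123.524) → (113.284,123.524) → (113.284,78.855) → (45.650,78.855) → (45.650,123.524) (closed)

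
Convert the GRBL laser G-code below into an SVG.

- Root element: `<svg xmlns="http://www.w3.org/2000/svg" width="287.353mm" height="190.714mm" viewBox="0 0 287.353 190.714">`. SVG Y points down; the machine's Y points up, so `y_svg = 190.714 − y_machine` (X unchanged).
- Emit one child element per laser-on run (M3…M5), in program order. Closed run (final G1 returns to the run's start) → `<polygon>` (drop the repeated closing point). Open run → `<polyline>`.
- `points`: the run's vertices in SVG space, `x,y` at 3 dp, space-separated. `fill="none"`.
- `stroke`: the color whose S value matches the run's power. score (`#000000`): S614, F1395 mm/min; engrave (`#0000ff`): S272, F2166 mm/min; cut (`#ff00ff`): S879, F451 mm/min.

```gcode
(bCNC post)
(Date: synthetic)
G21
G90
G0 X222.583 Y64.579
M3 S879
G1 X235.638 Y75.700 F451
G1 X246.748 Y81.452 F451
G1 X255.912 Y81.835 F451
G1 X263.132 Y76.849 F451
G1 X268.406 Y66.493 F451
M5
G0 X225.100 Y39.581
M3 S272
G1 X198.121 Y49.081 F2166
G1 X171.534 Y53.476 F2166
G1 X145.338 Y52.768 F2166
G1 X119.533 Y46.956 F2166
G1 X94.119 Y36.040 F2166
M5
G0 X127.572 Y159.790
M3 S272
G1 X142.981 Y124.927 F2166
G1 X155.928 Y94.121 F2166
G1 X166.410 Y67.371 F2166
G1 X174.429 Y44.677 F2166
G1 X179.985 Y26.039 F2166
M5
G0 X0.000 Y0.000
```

Machine Y-up, SVG Y-down with viewBox height 190.714, so y_svg = 190.714 − y_machine; X carries over.

Run 1: S879 ⇒ cut layer `#ff00ff`. The run is open, so emit a `<polyline>` with points (Y-flipped): 222.583,126.135 235.638,115.014 246.748,109.262 255.912,108.879 263.132,113.865 268.406,124.221.

Run 2: power S272 maps to stroke `#0000ff` (engrave). The run is open, so emit a `<polyline>` with points (Y-flipped): 225.100,151.133 198.121,141.633 171.534,137.238 145.338,137.946 119.533,143.758 94.119,154.674.

Run 3: power S272 maps to stroke `#0000ff` (engrave). The run is open, so emit a `<polyline>` with points (Y-flipped): 127.572,30.924 142.981,65.787 155.928,96.593 166.410,123.343 174.429,146.037 179.985,164.675.

<svg xmlns="http://www.w3.org/2000/svg" width="287.353mm" height="190.714mm" viewBox="0 0 287.353 190.714">
  <polyline points="222.583,126.135 235.638,115.014 246.748,109.262 255.912,108.879 263.132,113.865 268.406,124.221" fill="none" stroke="#ff00ff"/>
  <polyline points="225.100,151.133 198.121,141.633 171.534,137.238 145.338,137.946 119.533,143.758 94.119,154.674" fill="none" stroke="#0000ff"/>
  <polyline points="127.572,30.924 142.981,65.787 155.928,96.593 166.410,123.343 174.429,146.037 179.985,164.675" fill="none" stroke="#0000ff"/>
</svg>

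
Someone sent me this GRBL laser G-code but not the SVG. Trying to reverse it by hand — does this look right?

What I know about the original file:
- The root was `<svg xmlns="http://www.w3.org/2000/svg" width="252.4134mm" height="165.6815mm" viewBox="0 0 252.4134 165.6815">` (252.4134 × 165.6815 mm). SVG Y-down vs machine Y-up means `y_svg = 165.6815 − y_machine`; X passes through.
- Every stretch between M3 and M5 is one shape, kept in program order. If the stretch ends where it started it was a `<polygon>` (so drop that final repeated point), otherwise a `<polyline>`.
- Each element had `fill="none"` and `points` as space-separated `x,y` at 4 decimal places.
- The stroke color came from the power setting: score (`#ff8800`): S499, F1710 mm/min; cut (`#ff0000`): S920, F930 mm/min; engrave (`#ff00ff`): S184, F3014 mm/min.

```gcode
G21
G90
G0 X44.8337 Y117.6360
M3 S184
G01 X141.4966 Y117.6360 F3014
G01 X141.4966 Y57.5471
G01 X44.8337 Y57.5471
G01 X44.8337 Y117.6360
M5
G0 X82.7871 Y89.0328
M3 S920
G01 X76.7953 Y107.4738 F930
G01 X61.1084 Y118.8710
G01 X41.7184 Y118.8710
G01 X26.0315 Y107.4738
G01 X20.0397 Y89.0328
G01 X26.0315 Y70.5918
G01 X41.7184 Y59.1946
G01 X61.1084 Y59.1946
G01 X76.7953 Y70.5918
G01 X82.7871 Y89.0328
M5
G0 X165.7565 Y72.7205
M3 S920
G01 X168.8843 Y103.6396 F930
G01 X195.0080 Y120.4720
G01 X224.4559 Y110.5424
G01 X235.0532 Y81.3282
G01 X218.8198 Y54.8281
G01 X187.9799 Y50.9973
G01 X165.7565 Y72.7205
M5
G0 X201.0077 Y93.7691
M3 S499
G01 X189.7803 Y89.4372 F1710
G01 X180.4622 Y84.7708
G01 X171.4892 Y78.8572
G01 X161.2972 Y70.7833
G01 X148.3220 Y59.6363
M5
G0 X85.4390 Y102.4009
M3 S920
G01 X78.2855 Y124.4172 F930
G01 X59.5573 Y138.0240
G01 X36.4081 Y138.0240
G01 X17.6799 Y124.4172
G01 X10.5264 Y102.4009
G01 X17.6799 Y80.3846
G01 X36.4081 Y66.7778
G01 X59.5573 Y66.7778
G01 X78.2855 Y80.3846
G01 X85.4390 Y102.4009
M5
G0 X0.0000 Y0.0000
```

<svg xmlns="http://www.w3.org/2000/svg" width="252.4134mm" height="165.6815mm" viewBox="0 0 252.4134 165.6815">
  <polygon points="44.8337,48.0455 141.4966,48.0455 141.4966,108.1344 44.8337,108.1344" fill="none" stroke="#ff00ff"/>
  <polygon points="82.7871,76.6487 76.7953,58.2077 61.1084,46.8105 41.7184,46.8105 26.0315,58.2077 20.0397,76.6487 26.0315,95.0897 41.7184,106.4869 61.1084,106.4869 76.7953,95.0897" fill="none" stroke="#ff0000"/>
  <polygon points="165.7565,92.9610 168.8843,62.0419 195.0080,45.2095 224.4559,55.1391 235.0532,84.3533 218.8198,110.8534 187.9799,114.6842" fill="none" stroke="#ff0000"/>
  <polyline points="201.0077,71.9124 189.7803,76.2443 180.4622,80.9107 171.4892,86.8243 161.2972,94.8982 148.3220,106.0452" fill="none" stroke="#ff8800"/>
  <polygon points="85.4390,63.2806 78.2855,41.2643 59.5573,27.6575 36.4081,27.6575 17.6799,41.2643 10.5264,63.2806 17.6799,85.2969 36.4081,98.9037 59.5573,98.9037 78.2855,85.2969" fill="none" stroke="#ff0000"/>
</svg>

Machine Y-up, SVG Y-down with viewBox height 165.6815, so y_svg = 165.6815 − y_machine; X carries over.

Run 1: power S184 maps to stroke `#ff00ff` (engrave). The run returns to its start, so emit a `<polygon>` with points (Y-flipped): 44.8337,48.0455 141.4966,48.0455 141.4966,108.1344 44.8337,108.1344.

Run 2: power S920 maps to stroke `#ff0000` (cut). The run returns to its start, so emit a `<polygon>` with points (Y-flipped): 82.7871,76.6487 76.7953,58.2077 61.1084,46.8105 41.7184,46.8105 26.0315,58.2077 20.0397,76.6487 26.0315,95.0897 41.7184,106.4869 61.1084,106.4869 76.7953,95.0897.

Run 3: power S920 maps to stroke `#ff0000` (cut). The run returns to its start, so emit a `<polygon>` with points (Y-flipped): 165.7565,92.9610 168.8843,62.0419 195.0080,45.2095 224.4559,55.1391 235.0532,84.3533 218.8198,110.8534 187.9799,114.6842.

Run 4: the run's S499 means `#ff8800` (score). The run is open, so emit a `<polyline>` with points (Y-flipped): 201.0077,71.9124 189.7803,76.2443 180.4622,80.9107 171.4892,86.8243 161.2972,94.8982 148.3220,106.0452.

Run 5: power S920 maps to stroke `#ff0000` (cut). The run returns to its start, so emit a `<polygon>` with points (Y-flipped): 85.4390,63.2806 78.2855,41.2643 59.5573,27.6575 36.4081,27.6575 17.6799,41.2643 10.5264,63.2806 17.6799,85.2969 36.4081,98.9037 59.5573,98.9037 78.2855,85.2969.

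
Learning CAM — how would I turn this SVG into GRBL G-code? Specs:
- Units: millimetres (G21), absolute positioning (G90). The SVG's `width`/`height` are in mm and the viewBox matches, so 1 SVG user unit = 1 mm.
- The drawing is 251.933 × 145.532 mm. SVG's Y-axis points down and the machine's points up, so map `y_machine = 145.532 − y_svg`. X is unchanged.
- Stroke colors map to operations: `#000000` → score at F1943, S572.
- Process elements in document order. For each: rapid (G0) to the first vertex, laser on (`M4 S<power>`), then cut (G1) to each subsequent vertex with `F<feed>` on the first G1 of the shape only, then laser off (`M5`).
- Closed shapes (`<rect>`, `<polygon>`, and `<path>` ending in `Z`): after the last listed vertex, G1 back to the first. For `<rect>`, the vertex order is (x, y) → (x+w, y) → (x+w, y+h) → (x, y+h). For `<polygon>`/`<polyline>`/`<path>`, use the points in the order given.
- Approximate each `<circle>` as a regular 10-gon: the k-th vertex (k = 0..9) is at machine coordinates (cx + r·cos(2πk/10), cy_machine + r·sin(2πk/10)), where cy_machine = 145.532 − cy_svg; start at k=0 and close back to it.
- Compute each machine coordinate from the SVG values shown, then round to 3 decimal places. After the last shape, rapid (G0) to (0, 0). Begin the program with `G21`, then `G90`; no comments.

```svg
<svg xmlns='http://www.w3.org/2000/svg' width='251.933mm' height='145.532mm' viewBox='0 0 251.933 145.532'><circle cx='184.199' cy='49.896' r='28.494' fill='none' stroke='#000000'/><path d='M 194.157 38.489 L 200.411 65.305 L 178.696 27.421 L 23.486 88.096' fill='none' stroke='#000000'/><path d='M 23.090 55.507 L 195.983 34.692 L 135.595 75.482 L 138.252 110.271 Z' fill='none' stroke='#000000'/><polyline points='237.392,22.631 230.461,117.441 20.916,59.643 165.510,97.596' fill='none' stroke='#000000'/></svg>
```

viewBox `0 0 251.933 145.532` with mm width/height → 1 unit = 1 mm. Flip: y_m = 145.532 − y_svg.

**Shape 1** — `<circle>` circle, stroke `#000000` → score (S572, F1943). Machine vertices: (212.693,95.636) → (207.251,112.384) → (193.004,122.735) → (175.394,122.735) → (161.147,112.384) → (155.705,95.636) → (161.147,78.888) → (175.394,68.537) → (193.004,68.537) → (207.251,78.888) → (212.693,95.636). Closed: final G1 returns to the first vertex.

**Shape 2** — `<path>` open polyline, stroke `#000000` → score (S572, F1943). Machine vertices: (194.157,107.043) → (200.411,80.227) → (178.696,118.111) → (23.486,57.436). Open path.

**Shape 3** — `<path>` closed polygon, stroke `#000000` → score (S572, F1943). Machine vertices: (23.090,90.025) → (195.983,110.840) → (135.595,70.050) → (138.252,35.261) → (23.090,90.025). Closed: final G1 returns to the first vertex.

**Shape 4** — `<polyline>` open polyline, stroke `#000000` → score (S572, F1943). Machine vertices: (237.392,122.901) → (230.461,28.091) → (20.916,85.889) → (165.510,47.936). Open path.

G21
G90
G0 X212.693 Y95.636
M4 S572
G1 X207.251 Y112.384 F1943
G1 X193.004 Y122.735
G1 X175.394 Y122.735
G1 X161.147 Y112.384
G1 X155.705 Y95.636
G1 X161.147 Y78.888
G1 X175.394 Y68.537
G1 X193.004 Y68.537
G1 X207.251 Y78.888
G1 X212.693 Y95.636
M5
G0 X194.157 Y107.043
M4 S572
G1 X200.411 Y80.227 F1943
G1 X178.696 Y118.111
G1 X23.486 Y57.436
M5
G0 X23.090 Y90.025
M4 S572
G1 X195.983 Y110.840 F1943
G1 X135.595 Y70.050
G1 X138.252 Y35.261
G1 X23.090 Y90.025
M5
G0 X237.392 Y122.901
M4 S572
G1 X230.461 Y28.091 F1943
G1 X20.916 Y85.889
G1 X165.510 Y47.936
M5
G0 X0.000 Y0.000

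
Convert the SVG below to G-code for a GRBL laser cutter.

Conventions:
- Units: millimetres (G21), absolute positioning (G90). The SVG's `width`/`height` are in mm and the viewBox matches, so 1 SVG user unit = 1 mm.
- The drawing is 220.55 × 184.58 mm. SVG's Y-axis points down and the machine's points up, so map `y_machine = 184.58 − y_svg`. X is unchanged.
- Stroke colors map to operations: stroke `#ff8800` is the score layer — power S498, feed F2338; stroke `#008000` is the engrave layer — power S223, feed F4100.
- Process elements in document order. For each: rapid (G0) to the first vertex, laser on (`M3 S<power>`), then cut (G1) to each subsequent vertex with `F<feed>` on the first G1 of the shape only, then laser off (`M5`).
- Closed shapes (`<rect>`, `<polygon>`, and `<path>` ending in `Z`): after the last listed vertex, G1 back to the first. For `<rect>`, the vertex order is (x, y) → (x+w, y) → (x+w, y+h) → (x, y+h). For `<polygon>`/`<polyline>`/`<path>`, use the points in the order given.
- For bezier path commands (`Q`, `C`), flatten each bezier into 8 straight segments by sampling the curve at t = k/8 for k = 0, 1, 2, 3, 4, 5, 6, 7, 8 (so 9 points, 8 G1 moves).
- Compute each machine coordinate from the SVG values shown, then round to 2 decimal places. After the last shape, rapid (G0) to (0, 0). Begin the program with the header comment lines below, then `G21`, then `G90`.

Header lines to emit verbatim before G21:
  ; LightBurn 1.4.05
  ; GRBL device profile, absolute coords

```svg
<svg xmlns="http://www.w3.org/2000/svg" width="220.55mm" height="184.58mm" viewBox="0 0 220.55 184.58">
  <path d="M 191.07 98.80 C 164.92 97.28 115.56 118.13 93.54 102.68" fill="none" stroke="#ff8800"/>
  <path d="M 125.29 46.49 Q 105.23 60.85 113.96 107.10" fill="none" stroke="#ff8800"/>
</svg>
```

1 u = 1 mm; y_m = 184.58 − y.

[1] `<path>` cubic bezier, #ff8800→score S498 F2338: (191.07,85.78) → (180.27,85.42) → (167.90,83.64) → (154.53,81.15) → (140.76,78.62) → (127.18,76.74) → (114.39,76.20) → (102.98,77.69) → (93.54,81.90)

[2] `<path>` quadratic bezier, #ff8800→score S498 F2338: (125.29,138.09) → (120.72,134.00) → (117.06,128.92) → (114.29,122.84) → (112.43,115.76) → (111.46,107.68) → (111.39,98.61) → (112.23,88.54) → (113.96,77.48)

; LightBurn 1.4.05
; GRBL device profile, absolute coords
G21
G90
G0 X191.07 Y85.78
M3 S498
G1 X180.27 Y85.42 F2338
G1 X167.90 Y83.64
G1 X154.53 Y81.15
G1 X140.76 Y78.62
G1 X127.18 Y76.74
G1 X114.39 Y76.20
G1 X102.98 Y77.69
G1 X93.54 Y81.90
M5
G0 X125.29 Y138.09
M3 S498
G1 X120.72 Y134.00 F2338
G1 X117.06 Y128.92
G1 X114.29 Y122.84
G1 X112.43 Y115.76
G1 X111.46 Y107.68
G1 X111.39 Y98.61
G1 X112.23 Y88.54
G1 X113.96 Y77.48
M5
G0 X0.00 Y0.00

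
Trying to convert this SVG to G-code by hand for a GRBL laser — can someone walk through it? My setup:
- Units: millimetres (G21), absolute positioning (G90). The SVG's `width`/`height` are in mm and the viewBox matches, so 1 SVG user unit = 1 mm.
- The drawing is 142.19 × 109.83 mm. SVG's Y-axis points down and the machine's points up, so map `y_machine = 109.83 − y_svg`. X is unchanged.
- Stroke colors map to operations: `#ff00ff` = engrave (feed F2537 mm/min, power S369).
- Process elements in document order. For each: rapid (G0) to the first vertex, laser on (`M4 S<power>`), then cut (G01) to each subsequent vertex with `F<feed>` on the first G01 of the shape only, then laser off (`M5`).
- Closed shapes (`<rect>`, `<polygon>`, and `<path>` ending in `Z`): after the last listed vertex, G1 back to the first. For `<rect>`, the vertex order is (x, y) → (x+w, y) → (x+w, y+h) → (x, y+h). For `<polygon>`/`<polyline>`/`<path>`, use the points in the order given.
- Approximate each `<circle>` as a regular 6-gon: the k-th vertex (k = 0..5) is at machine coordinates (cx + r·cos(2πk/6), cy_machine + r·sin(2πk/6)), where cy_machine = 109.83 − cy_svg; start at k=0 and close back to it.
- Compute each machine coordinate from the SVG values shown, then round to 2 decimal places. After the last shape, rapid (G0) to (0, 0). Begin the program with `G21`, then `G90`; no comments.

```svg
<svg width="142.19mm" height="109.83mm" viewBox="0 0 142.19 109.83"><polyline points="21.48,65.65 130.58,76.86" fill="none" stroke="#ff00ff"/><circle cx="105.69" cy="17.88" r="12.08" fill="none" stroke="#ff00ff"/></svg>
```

G21
G90
G0 X21.48 Y44.18
M4 S369
G01 X130.58 Y32.97 F2537
M5
G0 X117.77 Y91.95
M4 S369
G01 X111.73 Y102.41 F2537
G01 X99.65 Y102.41
G01 X93.61 Y91.95
G01 X99.65 Y81.49
G01 X111.73 Y81.49
G01 X117.77 Y91.95
M5
G0 X0.00 Y0.00

viewBox `0 0 142.19 109.83` with mm width/height → 1 unit = 1 mm. Flip: y_m = 109.83 − y_svg.

**Shape 1** — `<polyline>` line segment, stroke `#ff00ff` → engrave (S369, F2537). Machine vertices: (21.48,44.18) → (130.58,32.97). Open path.

**Shape 2** — `<circle>` circle, stroke `#ff00ff` → engrave (S369, F2537). Machine vertices: (117.77,91.95) → (111.73,102.41) → (99.65,102.41) → (93.61,91.95) → (99.65,81.49) → (111.73,81.49) → (117.77,91.95). Closed: final G1 returns to the first vertex.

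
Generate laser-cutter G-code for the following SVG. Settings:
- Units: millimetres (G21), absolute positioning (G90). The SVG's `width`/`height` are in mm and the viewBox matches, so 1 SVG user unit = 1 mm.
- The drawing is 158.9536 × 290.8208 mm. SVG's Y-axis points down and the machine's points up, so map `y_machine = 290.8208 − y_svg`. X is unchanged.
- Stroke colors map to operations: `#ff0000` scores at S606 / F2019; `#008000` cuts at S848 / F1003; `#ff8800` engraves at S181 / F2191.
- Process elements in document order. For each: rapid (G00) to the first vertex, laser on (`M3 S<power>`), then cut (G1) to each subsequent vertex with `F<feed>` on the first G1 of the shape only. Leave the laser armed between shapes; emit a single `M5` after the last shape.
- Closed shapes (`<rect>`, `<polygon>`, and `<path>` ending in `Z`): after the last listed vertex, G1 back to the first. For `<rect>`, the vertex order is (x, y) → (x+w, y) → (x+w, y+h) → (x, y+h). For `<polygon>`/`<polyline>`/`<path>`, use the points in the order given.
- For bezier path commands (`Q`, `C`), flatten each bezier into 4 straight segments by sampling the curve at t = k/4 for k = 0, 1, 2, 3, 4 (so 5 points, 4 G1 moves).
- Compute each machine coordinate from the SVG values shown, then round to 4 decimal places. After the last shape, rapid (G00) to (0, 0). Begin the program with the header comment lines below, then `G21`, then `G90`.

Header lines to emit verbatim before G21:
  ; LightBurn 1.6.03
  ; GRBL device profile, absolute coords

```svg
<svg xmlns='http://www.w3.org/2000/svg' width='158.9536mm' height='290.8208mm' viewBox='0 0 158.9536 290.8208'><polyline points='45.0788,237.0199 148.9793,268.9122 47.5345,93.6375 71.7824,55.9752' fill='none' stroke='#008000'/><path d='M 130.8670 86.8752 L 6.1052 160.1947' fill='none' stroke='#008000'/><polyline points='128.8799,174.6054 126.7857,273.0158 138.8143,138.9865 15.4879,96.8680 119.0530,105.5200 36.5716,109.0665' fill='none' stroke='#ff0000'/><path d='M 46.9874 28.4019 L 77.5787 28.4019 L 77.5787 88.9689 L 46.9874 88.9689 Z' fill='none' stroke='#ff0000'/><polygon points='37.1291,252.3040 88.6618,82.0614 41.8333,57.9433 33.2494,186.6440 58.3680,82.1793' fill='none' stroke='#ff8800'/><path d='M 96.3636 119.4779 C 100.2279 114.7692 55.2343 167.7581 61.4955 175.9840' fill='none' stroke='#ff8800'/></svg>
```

; LightBurn 1.6.03
; GRBL device profile, absolute coords
G21
G90
G00 X45.0788 Y53.8009
M3 S848
G1 X148.9793 Y21.9086 F1003
G1 X47.5345 Y197.1833
G1 X71.7824 Y234.8456
G00 X130.8670 Y203.9456
M3 S848
G1 X6.1052 Y130.6261 F1003
G00 X128.8799 Y116.2154
M3 S606
G1 X126.7857 Y17.8050 F2019
G1 X138.8143 Y151.8343
G1 X15.4879 Y193.9528
G1 X119.0530 Y185.3008
G1 X36.5716 Y181.7543
G00 X46.9874 Y262.4189
M3 S606
G1 X77.5787 Y262.4189 F2019
G1 X77.5787 Y201.8519
G1 X46.9874 Y201.8519
G1 X46.9874 Y262.4189
G00 X37.1291 Y38.5168
M3 S181
G1 X88.6618 Y208.7594 F2191
G1 X41.8333 Y232.8775
G1 X33.2494 Y104.1768
G1 X58.3680 Y208.6415
G1 X37.1291 Y38.5168
G00 X96.3636 Y171.3429
M3 S181
G1 X91.6652 Y165.6571 F2191
G1 X78.0307 Y147.9403
G1 X64.8456 Y127.7983
G1 X61.4955 Y114.8368
M5
G00 X0.0000 Y0.0000

1 u = 1 mm; y_m = 290.8208 − y.

[1] `<polyline>` open polyline, #008000→cut S848 F1003: (45.0788,53.8009) → (148.9793,21.9086) → (47.5345,197.1833) → (71.7824,234.8456)

[2] `<path>` line segment, #008000→cut S848 F1003: (130.8670,203.9456) → (6.1052,130.6261)

[3] `<polyline>` open polyline, #ff0000→score S606 F2019: (128.8799,116.2154) → (126.7857,17.8050) → (138.8143,151.8343) → (15.4879,193.9528) → (119.0530,185.3008) → (36.5716,181.7543)

[4] `<path>` rectangle, #ff0000→score S606 F2019: (46.9874,262.4189) → (77.5787,262.4189) → (77.5787,201.8519) → (46.9874,201.8519) → (46.9874,262.4189) (closed)

[5] `<polygon>` closed polygon, #ff8800→engrave S181 F2191: (37.1291,38.5168) → (88.6618,208.7594) → (41.8333,232.8775) → (33.2494,104.1768) → (58.3680,208.6415) → (37.1291,38.5168) (closed)

[6] `<path>` cubic bezier, #ff8800→engrave S181 F2191: (96.3636,171.3429) → (91.6652,165.6571) → (78.0307,147.9403) → (64.8456,127.7983) → (61.4955,114.8368)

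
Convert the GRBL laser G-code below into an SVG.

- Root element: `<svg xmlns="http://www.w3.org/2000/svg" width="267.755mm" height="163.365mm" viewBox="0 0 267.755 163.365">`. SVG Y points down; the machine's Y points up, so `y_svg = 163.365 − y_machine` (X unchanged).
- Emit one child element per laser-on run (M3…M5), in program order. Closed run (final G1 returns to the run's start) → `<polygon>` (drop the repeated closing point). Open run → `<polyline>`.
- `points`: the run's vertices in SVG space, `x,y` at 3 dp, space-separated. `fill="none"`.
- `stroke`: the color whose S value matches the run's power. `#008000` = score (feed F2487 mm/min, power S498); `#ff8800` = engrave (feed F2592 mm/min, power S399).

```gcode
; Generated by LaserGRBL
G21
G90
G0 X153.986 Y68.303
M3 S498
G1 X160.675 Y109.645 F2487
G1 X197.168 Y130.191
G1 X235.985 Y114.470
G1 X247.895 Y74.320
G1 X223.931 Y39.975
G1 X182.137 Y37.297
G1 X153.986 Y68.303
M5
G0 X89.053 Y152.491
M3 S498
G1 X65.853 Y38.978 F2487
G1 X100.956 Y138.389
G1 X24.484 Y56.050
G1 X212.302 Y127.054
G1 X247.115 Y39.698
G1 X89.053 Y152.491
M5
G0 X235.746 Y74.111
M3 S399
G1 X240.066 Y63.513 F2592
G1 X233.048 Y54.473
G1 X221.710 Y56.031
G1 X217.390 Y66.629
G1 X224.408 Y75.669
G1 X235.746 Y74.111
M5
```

<svg xmlns="http://www.w3.org/2000/svg" width="267.755mm" height="163.365mm" viewBox="0 0 267.755 163.365">
  <polygon points="153.986,95.062 160.675,53.720 197.168,33.174 235.985,48.895 247.895,89.045 223.931,123.390 182.137,126.068" fill="none" stroke="#008000"/>
  <polygon points="89.053,10.874 65.853,124.387 100.956,24.976 24.484,107.315 212.302,36.311 247.115,123.667" fill="none" stroke="#008000"/>
  <polygon points="235.746,89.254 240.066,99.852 233.048,108.892 221.710,107.334 217.390,96.736 224.408,87.696" fill="none" stroke="#ff8800"/>
</svg>

y_svg = 163.365 − y_m.

[1] S498→`#008000` (score); closed run; points: 153.986,95.062 160.675,53.720 197.168,33.174 235.985,48.895 247.895,89.045 223.931,123.390 182.137,126.068

[2] S498→`#008000` (score); closed run; points: 89.053,10.874 65.853,124.387 100.956,24.976 24.484,107.315 212.302,36.311 247.115,123.667

[3] S399→`#ff8800` (engrave); closed run; points: 235.746,89.254 240.066,99.852 233.048,108.892 221.710,107.334 217.390,96.736 224.408,87.696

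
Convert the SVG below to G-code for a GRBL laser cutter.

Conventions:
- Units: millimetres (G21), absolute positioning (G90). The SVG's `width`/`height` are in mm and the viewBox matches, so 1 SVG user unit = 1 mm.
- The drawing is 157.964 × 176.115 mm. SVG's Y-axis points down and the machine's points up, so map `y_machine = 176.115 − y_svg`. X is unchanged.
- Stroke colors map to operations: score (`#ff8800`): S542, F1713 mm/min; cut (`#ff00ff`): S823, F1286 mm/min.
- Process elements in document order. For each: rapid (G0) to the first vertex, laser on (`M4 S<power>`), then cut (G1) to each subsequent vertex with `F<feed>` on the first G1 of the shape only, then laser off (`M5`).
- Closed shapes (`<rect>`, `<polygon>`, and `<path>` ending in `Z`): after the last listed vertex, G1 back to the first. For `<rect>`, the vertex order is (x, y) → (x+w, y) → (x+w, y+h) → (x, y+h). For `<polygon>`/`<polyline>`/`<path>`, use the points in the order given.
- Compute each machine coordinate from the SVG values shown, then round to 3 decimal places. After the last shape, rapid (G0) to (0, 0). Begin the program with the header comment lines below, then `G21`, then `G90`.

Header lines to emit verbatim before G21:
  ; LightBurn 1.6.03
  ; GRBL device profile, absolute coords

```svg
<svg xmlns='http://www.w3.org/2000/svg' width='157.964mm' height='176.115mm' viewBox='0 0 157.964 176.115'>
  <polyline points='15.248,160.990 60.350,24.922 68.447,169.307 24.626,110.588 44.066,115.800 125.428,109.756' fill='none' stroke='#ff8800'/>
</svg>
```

1 u = 1 mm; y_m = 176.115 − y.

[1] `<polyline>` open polyline, #ff8800→score S542 F1713: (15.248,15.125) → (60.350,151.193) → (68.447,6.808) → (24.626,65.527) → (44.066,60.315) → (125.428,66.359)

; LightBurn 1.6.03
; GRBL device profile, absolute coords
G21
G90
G0 X15.248 Y15.125
M4 S542
G1 X60.350 Y151.193 F1713
G1 X68.447 Y6.808
G1 X24.626 Y65.527
G1 X44.066 Y60.315
G1 X125.428 Y66.359
M5
G0 X0.000 Y0.000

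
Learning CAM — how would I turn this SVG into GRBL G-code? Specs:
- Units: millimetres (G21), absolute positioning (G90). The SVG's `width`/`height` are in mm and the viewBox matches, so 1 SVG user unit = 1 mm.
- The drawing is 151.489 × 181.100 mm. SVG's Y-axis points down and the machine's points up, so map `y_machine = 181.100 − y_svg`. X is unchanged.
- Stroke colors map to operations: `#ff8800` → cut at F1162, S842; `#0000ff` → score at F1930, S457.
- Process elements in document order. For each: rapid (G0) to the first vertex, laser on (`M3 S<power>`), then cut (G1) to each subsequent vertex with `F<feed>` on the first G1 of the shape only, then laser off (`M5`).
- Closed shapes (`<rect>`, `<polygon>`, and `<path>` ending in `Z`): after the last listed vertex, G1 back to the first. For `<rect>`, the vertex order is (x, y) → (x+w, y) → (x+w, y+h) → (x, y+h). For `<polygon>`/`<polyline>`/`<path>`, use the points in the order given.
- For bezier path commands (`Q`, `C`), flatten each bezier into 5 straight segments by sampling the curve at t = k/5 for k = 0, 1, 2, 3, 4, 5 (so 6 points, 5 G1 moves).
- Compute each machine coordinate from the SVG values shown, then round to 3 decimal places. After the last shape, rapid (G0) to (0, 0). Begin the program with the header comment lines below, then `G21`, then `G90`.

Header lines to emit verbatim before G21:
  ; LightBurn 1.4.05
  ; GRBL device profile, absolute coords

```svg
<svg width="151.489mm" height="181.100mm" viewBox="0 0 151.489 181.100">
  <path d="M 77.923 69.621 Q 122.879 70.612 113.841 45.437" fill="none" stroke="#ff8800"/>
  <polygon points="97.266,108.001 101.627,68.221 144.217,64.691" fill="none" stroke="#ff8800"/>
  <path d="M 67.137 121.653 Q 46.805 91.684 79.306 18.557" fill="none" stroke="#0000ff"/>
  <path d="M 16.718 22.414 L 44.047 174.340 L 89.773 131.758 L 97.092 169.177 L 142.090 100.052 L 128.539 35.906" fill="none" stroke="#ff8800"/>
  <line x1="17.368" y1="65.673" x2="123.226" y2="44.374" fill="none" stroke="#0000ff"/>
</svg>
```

1 u = 1 mm; y_m = 181.100 − y.

[1] `<path>` quadratic bezier, #ff8800→cut S842 F1162: (77.923,111.479) → (93.746,112.129) → (105.249,114.873) → (112.432,119.710) → (115.296,126.640) → (113.841,135.663)

[2] `<polygon>` closed polygon, #ff8800→cut S842 F1162: (97.266,73.099) → (101.627,112.879) → (144.217,116.409) → (97.266,73.099) (closed)

[3] `<path>` quadratic bezier, #0000ff→score S457 F1930: (67.137,59.447) → (61.118,73.161) → (59.325,90.327) → (61.758,110.947) → (68.419,135.019) → (79.306,162.543)

[4] `<path>` open polyline, #ff8800→cut S842 F1162: (16.718,158.686) → (44.047,6.760) → (89.773,49.342) → (97.092,11.923) → (142.090,81.048) → (128.539,145.194)

[5] `<line>` line segment, #0000ff→score S457 F1930: (17.368,115.427) → (123.226,136.726)

; LightBurn 1.4.05
; GRBL device profile, absolute coords
G21
G90
G0 X77.923 Y111.479
M3 S842
G1 X93.746 Y112.129 F1162
G1 X105.249 Y114.873
G1 X112.432 Y119.710
G1 X115.296 Y126.640
G1 X113.841 Y135.663
M5
G0 X97.266 Y73.099
M3 S842
G1 X101.627 Y112.879 F1162
G1 X144.217 Y116.409
G1 X97.266 Y73.099
M5
G0 X67.137 Y59.447
M3 S457
G1 X61.118 Y73.161 F1930
G1 X59.325 Y90.327
G1 X61.758 Y110.947
G1 X68.419 Y135.019
G1 X79.306 Y162.543
M5
G0 X16.718 Y158.686
M3 S842
G1 X44.047 Y6.760 F1162
G1 X89.773 Y49.342
G1 X97.092 Y11.923
G1 X142.090 Y81.048
G1 X128.539 Y145.194
M5
G0 X17.368 Y115.427
M3 S457
G1 X123.226 Y136.726 F1930
M5
G0 X0.000 Y0.000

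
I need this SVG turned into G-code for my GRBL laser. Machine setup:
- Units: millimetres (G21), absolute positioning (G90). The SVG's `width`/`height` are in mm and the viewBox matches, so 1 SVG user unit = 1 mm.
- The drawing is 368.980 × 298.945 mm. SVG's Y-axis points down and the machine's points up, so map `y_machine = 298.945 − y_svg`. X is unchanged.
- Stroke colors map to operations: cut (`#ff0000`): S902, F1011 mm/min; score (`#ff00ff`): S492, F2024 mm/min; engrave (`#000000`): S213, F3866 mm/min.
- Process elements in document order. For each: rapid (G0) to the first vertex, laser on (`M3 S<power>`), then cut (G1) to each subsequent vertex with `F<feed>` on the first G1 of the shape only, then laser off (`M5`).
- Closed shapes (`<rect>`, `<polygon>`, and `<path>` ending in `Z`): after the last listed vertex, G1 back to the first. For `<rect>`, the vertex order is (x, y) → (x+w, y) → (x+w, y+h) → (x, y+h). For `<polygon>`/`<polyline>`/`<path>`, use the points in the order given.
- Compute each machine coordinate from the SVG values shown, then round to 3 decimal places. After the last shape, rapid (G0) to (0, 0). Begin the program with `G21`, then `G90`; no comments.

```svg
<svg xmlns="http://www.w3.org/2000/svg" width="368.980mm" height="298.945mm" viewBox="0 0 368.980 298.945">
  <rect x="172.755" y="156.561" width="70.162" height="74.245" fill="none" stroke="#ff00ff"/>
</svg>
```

G21
G90
G0 X172.755 Y142.384
M3 S492
G1 X242.917 Y142.384 F2024
G1 X242.917 Y68.139
G1 X172.755 Y68.139
G1 X172.755 Y142.384
M5
G0 X0.000 Y0.000

Since the viewBox matches the mm dimensions, user units are millimetres directly. The only transform is the Y-flip y_m = 298.945 − y_svg.

Shape 1 is a rectangle drawn with `<rect>`. Its stroke #ff00ff means score at S492, F2024. After flipping Y the toolpath is (172.755,142.384) → (242.917,142.384) → (242.917,68.139) → (172.755,68.139) → (172.755,142.384), returning to the start.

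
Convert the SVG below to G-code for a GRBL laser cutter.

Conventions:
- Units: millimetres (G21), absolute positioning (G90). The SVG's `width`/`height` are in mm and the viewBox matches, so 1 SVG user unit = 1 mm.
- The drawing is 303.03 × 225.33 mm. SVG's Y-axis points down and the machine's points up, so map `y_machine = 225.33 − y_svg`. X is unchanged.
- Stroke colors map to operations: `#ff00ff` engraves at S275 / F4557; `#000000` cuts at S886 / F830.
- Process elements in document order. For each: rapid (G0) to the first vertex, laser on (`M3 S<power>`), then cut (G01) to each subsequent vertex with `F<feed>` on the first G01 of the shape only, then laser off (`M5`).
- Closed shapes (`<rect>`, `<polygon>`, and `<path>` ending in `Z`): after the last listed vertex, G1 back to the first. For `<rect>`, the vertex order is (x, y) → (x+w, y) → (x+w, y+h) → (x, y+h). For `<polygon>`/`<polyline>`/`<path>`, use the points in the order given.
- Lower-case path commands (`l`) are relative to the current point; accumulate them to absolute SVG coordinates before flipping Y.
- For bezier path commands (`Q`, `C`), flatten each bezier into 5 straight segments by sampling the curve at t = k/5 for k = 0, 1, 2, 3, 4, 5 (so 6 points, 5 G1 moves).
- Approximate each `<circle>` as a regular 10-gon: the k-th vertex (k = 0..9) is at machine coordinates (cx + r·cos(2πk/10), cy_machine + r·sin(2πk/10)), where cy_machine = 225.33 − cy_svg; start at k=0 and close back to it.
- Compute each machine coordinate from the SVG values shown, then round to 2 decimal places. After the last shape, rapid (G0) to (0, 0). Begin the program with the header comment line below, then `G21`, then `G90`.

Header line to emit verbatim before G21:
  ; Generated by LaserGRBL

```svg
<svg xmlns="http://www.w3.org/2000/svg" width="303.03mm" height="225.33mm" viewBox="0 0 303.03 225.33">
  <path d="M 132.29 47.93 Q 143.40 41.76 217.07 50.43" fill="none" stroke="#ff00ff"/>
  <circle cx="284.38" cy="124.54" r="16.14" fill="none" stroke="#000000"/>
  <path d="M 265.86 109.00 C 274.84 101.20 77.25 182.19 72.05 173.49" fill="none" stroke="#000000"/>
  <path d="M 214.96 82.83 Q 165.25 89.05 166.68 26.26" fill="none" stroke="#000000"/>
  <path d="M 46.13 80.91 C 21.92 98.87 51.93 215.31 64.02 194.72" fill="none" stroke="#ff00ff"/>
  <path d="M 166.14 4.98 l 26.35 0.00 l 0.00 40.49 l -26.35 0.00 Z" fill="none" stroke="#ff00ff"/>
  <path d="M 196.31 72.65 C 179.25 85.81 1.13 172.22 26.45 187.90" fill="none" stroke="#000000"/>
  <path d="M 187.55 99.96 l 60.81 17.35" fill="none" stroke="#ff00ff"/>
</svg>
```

; Generated by LaserGRBL
G21
G90
G0 X132.29 Y177.40
M3 S275
G01 X139.24 Y179.27 F4557
G01 X151.19 Y179.96
G01 X168.14 Y179.46
G01 X190.10 Y177.77
G01 X217.07 Y174.90
M5
G0 X300.52 Y100.79
M3 S886
G01 X297.44 Y110.28 F830
G01 X289.37 Y116.14
G01 X279.39 Y116.14
G01 X271.32 Y110.28
G01 X268.24 Y100.79
G01 X271.32 Y91.30
G01 X279.39 Y85.44
G01 X289.37 Y85.44
G01 X297.44 Y91.30
G01 X300.52 Y100.79
M5
G0 X265.86 Y116.33
M3 S886
G01 X249.65 Y111.78 F830
G01 X203.02 Y94.49
G01 X145.10 Y73.03
G01 X95.07 Y55.95
G01 X72.05 Y51.84
M5
G0 X214.96 Y142.50
M3 S886
G01 X197.12 Y142.77 F830
G01 X183.37 Y148.57
G01 X173.72 Y159.88
G01 X168.15 Y176.71
G01 X166.68 Y199.07
M5
G0 X46.13 Y144.42
M3 S275
G01 X37.53 Y123.71 F4557
G01 X38.49 Y90.67
G01 X45.53 Y56.60
G01 X55.19 Y32.82
G01 X64.02 Y30.61
M5
G0 X166.14 Y220.35
M3 S275
G01 X192.49 Y220.35 F4557
G01 X192.49 Y179.86
G01 X166.14 Y179.86
G01 X166.14 Y220.35
M5
G0 X196.31 Y152.68
M3 S886
G01 X169.66 Y137.15 F830
G01 X121.86 Y110.94
G01 X70.39 Y80.98
G01 X32.75 Y54.17
G01 X26.45 Y37.43
M5
G0 X187.55 Y125.37
M3 S275
G01 X248.36 Y108.02 F4557
M5
G0 X0.00 Y0.00

1 u = 1 mm; y_m = 225.33 − y.

[1] `<path>` quadratic bezier, #ff00ff→engrave S275 F4557: (132.29,177.40) → (139.24,179.27) → (151.19,179.96) → (168.14,179.46) → (190.10,177.77) → (217.07,174.90)

[2] `<circle>` circle, #000000→cut S886 F830: (300.52,100.79) → (297.44,110.28) → (289.37,116.14) → (279.39,116.14) → (271.32,110.28) → (268.24,100.79) → (271.32,91.30) → (279.39,85.44) → (289.37,85.44) → (297.44,91.30) → (300.52,100.79) (closed)

[3] `<path>` cubic bezier, #000000→cut S886 F830: (265.86,116.33) → (249.65,111.78) → (203.02,94.49) → (145.10,73.03) → (95.07,55.95) → (72.05,51.84)

[4] `<path>` quadratic bezier, #000000→cut S886 F830: (214.96,142.50) → (197.12,142.77) → (183.37,148.57) → (173.72,159.88) → (168.15,176.71) → (166.68,199.07)

[5] `<path>` cubic bezier, #ff00ff→engrave S275 F4557: (46.13,144.42) → (37.53,123.71) → (38.49,90.67) → (45.53,56.60) → (55.19,32.82) → (64.02,30.61)

[6] `<path>` rectangle, #ff00ff→engrave S275 F4557: (166.14,220.35) → (192.49,220.35) → (192.49,179.86) → (166.14,179.86) → (166.14,220.35) (closed)

[7] `<path>` cubic bezier, #000000→cut S886 F830: (196.31,152.68) → (169.66,137.15) → (121.86,110.94) → (70.39,80.98) → (32.75,54.17) → (26.45,37.43)

[8] `<path>` line segment, #ff00ff→engrave S275 F4557: (187.55,125.37) → (248.36,108.02)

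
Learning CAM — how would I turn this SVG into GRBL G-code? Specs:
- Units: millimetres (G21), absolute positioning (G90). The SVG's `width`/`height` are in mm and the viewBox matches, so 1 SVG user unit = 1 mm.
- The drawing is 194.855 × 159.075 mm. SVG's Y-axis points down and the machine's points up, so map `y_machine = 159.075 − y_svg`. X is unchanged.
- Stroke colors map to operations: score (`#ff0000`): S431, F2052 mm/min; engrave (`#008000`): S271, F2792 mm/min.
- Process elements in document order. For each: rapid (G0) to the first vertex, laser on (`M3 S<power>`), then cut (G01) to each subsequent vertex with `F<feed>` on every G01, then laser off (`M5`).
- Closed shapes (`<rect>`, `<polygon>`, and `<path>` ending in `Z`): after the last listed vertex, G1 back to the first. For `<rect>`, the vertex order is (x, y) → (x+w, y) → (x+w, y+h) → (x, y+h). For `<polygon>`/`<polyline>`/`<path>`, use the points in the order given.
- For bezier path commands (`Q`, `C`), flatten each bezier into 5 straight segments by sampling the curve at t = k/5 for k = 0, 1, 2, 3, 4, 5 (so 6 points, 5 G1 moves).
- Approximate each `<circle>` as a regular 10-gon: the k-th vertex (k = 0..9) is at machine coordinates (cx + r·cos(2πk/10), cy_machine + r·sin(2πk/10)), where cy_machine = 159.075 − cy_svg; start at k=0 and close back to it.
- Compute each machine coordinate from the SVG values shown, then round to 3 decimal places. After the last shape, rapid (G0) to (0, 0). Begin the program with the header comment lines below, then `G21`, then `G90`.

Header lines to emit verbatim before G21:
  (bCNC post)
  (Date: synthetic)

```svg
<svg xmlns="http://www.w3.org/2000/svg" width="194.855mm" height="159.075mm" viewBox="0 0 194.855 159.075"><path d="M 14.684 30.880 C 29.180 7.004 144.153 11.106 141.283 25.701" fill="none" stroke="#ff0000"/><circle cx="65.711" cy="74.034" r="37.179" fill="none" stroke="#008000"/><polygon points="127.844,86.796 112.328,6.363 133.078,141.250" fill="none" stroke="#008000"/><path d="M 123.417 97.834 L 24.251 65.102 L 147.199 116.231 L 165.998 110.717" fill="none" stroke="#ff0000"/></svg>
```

(bCNC post)
(Date: synthetic)
G21
G90
G0 X14.684 Y128.195
M3 S431
G01 X33.692 Y139.303 F2052
G01 X66.336 Y144.536 F2052
G01 X102.135 Y144.732 F2052
G01 X130.610 Y140.732 F2052
G01 X141.283 Y133.374 F2052
M5
G0 X102.890 Y85.041
M3 S271
G01 X95.789 Y106.894 F2792
G01 X77.200 Y120.400 F2792
G01 X54.222 Y120.400 F2792
G01 X35.633 Y106.894 F2792
G01 X28.532 Y85.041 F2792
G01 X35.633 Y63.188 F2792
G01 X54.222 Y49.682 F2792
G01 X77.200 Y49.682 F2792
G01 X95.789 Y63.188 F2792
G01 X102.890 Y85.041 F2792
M5
G0 X127.844 Y72.279
M3 S271
G01 X112.328 Y152.712 F2792
G01 X133.078 Y17.825 F2792
G01 X127.844 Y72.279 F2792
M5
G0 X123.417 Y61.241
M3 S431
G01 X24.251 Y93.973 F2052
G01 X147.199 Y42.844 F2052
G01 X165.998 Y48.358 F2052
M5
G0 X0.000 Y0.000

Since the viewBox matches the mm dimensions, user units are millimetres directly. The only transform is the Y-flip y_m = 159.075 − y_svg.

Shape 1 is a cubic bezier drawn with `<path>`. Its stroke #ff0000 means score at S431, F2052. After flipping Y the toolpath is (14.684,128.195) → (33.692,139.303) → (66.336,144.536) → (102.135,144.732) → (130.610,140.732) → (141.283,133.374).

Shape 2 is a circle drawn with `<circle>`. Its stroke #008000 means engrave at S271, F2792. After flipping Y the toolpath is (102.890,85.041) → (95.789,106.894) → (77.200,120.400) → (54.222,120.400) → (35.633,106.894) → (28.532,85.041) → (35.633,63.188) → (54.222,49.682) → (77.200,49.682) → (95.789,63.188) → (102.890,85.041), returning to the start.

Shape 3 is a closed polygon drawn with `<polygon>`. Its stroke #008000 means engrave at S271, F2792. After flipping Y the toolpath is (127.844,72.279) → (112.328,152.712) → (133.078,17.825) → (127.844,72.279), returning to the start.

Shape 4 is a open polyline drawn with `<path>`. Its stroke #ff0000 means score at S431, F2052. After flipping Y the toolpath is (123.417,61.241) → (24.251,93.973) → (147.199,42.844) → (165.998,48.358).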